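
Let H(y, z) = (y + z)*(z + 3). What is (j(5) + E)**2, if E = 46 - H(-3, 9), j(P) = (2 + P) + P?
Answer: 196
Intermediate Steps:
H(y, z) = (3 + z)*(y + z) (H(y, z) = (y + z)*(3 + z) = (3 + z)*(y + z))
j(P) = 2 + 2*P
E = -26 (E = 46 - (9**2 + 3*(-3) + 3*9 - 3*9) = 46 - (81 - 9 + 27 - 27) = 46 - 1*72 = 46 - 72 = -26)
(j(5) + E)**2 = ((2 + 2*5) - 26)**2 = ((2 + 10) - 26)**2 = (12 - 26)**2 = (-14)**2 = 196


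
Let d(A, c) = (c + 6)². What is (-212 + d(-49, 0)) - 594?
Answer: -770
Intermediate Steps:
d(A, c) = (6 + c)²
(-212 + d(-49, 0)) - 594 = (-212 + (6 + 0)²) - 594 = (-212 + 6²) - 594 = (-212 + 36) - 594 = -176 - 594 = -770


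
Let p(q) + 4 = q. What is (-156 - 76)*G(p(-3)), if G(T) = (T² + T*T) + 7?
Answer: -24360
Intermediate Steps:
p(q) = -4 + q
G(T) = 7 + 2*T² (G(T) = (T² + T²) + 7 = 2*T² + 7 = 7 + 2*T²)
(-156 - 76)*G(p(-3)) = (-156 - 76)*(7 + 2*(-4 - 3)²) = -232*(7 + 2*(-7)²) = -232*(7 + 2*49) = -232*(7 + 98) = -232*105 = -24360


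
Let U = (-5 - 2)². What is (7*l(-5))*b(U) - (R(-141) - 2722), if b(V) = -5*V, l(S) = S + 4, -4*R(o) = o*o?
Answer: 37629/4 ≈ 9407.3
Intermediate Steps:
R(o) = -o²/4 (R(o) = -o*o/4 = -o²/4)
l(S) = 4 + S
U = 49 (U = (-7)² = 49)
(7*l(-5))*b(U) - (R(-141) - 2722) = (7*(4 - 5))*(-5*49) - (-¼*(-141)² - 2722) = (7*(-1))*(-245) - (-¼*19881 - 2722) = -7*(-245) - (-19881/4 - 2722) = 1715 - 1*(-30769/4) = 1715 + 30769/4 = 37629/4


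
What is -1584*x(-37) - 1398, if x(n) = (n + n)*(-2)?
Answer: -235830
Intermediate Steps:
x(n) = -4*n (x(n) = (2*n)*(-2) = -4*n)
-1584*x(-37) - 1398 = -(-6336)*(-37) - 1398 = -1584*148 - 1398 = -234432 - 1398 = -235830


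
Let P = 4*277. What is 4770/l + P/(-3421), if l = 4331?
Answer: 11519422/14816351 ≈ 0.77748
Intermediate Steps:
P = 1108
4770/l + P/(-3421) = 4770/4331 + 1108/(-3421) = 4770*(1/4331) + 1108*(-1/3421) = 4770/4331 - 1108/3421 = 11519422/14816351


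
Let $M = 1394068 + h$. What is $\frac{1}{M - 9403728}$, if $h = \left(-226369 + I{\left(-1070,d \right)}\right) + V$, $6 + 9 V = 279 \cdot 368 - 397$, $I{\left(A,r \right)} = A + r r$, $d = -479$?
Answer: $- \frac{9}{71966653} \approx -1.2506 \cdot 10^{-7}$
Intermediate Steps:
$I{\left(A,r \right)} = A + r^{2}$
$V = \frac{102269}{9}$ ($V = - \frac{2}{3} + \frac{279 \cdot 368 - 397}{9} = - \frac{2}{3} + \frac{102672 - 397}{9} = - \frac{2}{3} + \frac{1}{9} \cdot 102275 = - \frac{2}{3} + \frac{102275}{9} = \frac{102269}{9} \approx 11363.0$)
$h = \frac{120287}{9}$ ($h = \left(-226369 - \left(1070 - \left(-479\right)^{2}\right)\right) + \frac{102269}{9} = \left(-226369 + \left(-1070 + 229441\right)\right) + \frac{102269}{9} = \left(-226369 + 228371\right) + \frac{102269}{9} = 2002 + \frac{102269}{9} = \frac{120287}{9} \approx 13365.0$)
$M = \frac{12666899}{9}$ ($M = 1394068 + \frac{120287}{9} = \frac{12666899}{9} \approx 1.4074 \cdot 10^{6}$)
$\frac{1}{M - 9403728} = \frac{1}{\frac{12666899}{9} - 9403728} = \frac{1}{- \frac{71966653}{9}} = - \frac{9}{71966653}$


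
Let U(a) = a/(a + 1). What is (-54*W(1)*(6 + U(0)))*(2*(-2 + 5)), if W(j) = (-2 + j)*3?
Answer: 5832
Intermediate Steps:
U(a) = a/(1 + a)
W(j) = -6 + 3*j
(-54*W(1)*(6 + U(0)))*(2*(-2 + 5)) = (-54*(-6 + 3*1)*(6 + 0/(1 + 0)))*(2*(-2 + 5)) = (-54*(-6 + 3)*(6 + 0/1))*(2*3) = -(-162)*(6 + 0*1)*6 = -(-162)*(6 + 0)*6 = -(-162)*6*6 = -54*(-18)*6 = 972*6 = 5832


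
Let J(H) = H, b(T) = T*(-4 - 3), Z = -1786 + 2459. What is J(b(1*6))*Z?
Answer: -28266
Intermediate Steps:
Z = 673
b(T) = -7*T (b(T) = T*(-7) = -7*T)
J(b(1*6))*Z = -7*6*673 = -42*673 = -28266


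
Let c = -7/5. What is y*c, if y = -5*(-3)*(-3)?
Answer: 63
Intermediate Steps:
c = -7/5 (c = -7*1/5 = -7/5 ≈ -1.4000)
y = -45 (y = 15*(-3) = -45)
y*c = -45*(-7/5) = 63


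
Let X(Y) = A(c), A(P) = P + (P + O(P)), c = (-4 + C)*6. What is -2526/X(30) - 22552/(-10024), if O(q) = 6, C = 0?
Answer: 78178/1253 ≈ 62.393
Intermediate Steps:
c = -24 (c = (-4 + 0)*6 = -4*6 = -24)
A(P) = 6 + 2*P (A(P) = P + (P + 6) = P + (6 + P) = 6 + 2*P)
X(Y) = -42 (X(Y) = 6 + 2*(-24) = 6 - 48 = -42)
-2526/X(30) - 22552/(-10024) = -2526/(-42) - 22552/(-10024) = -2526*(-1/42) - 22552*(-1/10024) = 421/7 + 2819/1253 = 78178/1253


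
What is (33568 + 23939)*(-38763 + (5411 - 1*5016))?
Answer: -2206428576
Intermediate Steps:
(33568 + 23939)*(-38763 + (5411 - 1*5016)) = 57507*(-38763 + (5411 - 5016)) = 57507*(-38763 + 395) = 57507*(-38368) = -2206428576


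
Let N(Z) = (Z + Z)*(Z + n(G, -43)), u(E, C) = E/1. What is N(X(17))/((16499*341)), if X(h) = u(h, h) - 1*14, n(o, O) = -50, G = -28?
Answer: -282/5626159 ≈ -5.0123e-5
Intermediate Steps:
u(E, C) = E (u(E, C) = E*1 = E)
X(h) = -14 + h (X(h) = h - 1*14 = h - 14 = -14 + h)
N(Z) = 2*Z*(-50 + Z) (N(Z) = (Z + Z)*(Z - 50) = (2*Z)*(-50 + Z) = 2*Z*(-50 + Z))
N(X(17))/((16499*341)) = (2*(-14 + 17)*(-50 + (-14 + 17)))/((16499*341)) = (2*3*(-50 + 3))/5626159 = (2*3*(-47))*(1/5626159) = -282*1/5626159 = -282/5626159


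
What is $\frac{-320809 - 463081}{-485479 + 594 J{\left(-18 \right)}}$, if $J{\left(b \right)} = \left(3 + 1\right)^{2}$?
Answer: $\frac{156778}{95195} \approx 1.6469$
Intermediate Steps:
$J{\left(b \right)} = 16$ ($J{\left(b \right)} = 4^{2} = 16$)
$\frac{-320809 - 463081}{-485479 + 594 J{\left(-18 \right)}} = \frac{-320809 - 463081}{-485479 + 594 \cdot 16} = - \frac{783890}{-485479 + 9504} = - \frac{783890}{-475975} = \left(-783890\right) \left(- \frac{1}{475975}\right) = \frac{156778}{95195}$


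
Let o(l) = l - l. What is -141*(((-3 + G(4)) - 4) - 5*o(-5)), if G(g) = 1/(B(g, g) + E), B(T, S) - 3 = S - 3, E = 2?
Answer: 1927/2 ≈ 963.50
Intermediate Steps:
B(T, S) = S (B(T, S) = 3 + (S - 3) = 3 + (-3 + S) = S)
o(l) = 0
G(g) = 1/(2 + g) (G(g) = 1/(g + 2) = 1/(2 + g))
-141*(((-3 + G(4)) - 4) - 5*o(-5)) = -141*(((-3 + 1/(2 + 4)) - 4) - 5*0) = -141*(((-3 + 1/6) - 4) + 0) = -141*(((-3 + ⅙) - 4) + 0) = -141*((-17/6 - 4) + 0) = -141*(-41/6 + 0) = -141*(-41/6) = 1927/2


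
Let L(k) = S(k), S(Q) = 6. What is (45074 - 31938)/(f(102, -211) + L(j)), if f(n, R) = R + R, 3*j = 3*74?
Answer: -821/26 ≈ -31.577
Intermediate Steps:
j = 74 (j = (3*74)/3 = (⅓)*222 = 74)
f(n, R) = 2*R
L(k) = 6
(45074 - 31938)/(f(102, -211) + L(j)) = (45074 - 31938)/(2*(-211) + 6) = 13136/(-422 + 6) = 13136/(-416) = 13136*(-1/416) = -821/26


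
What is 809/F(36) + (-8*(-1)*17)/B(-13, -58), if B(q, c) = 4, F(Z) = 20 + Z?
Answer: 2713/56 ≈ 48.446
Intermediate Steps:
809/F(36) + (-8*(-1)*17)/B(-13, -58) = 809/(20 + 36) + (-8*(-1)*17)/4 = 809/56 + (8*17)*(1/4) = 809*(1/56) + 136*(1/4) = 809/56 + 34 = 2713/56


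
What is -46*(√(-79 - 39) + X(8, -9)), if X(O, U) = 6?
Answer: -276 - 46*I*√118 ≈ -276.0 - 499.69*I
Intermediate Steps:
-46*(√(-79 - 39) + X(8, -9)) = -46*(√(-79 - 39) + 6) = -46*(√(-118) + 6) = -46*(I*√118 + 6) = -46*(6 + I*√118) = -276 - 46*I*√118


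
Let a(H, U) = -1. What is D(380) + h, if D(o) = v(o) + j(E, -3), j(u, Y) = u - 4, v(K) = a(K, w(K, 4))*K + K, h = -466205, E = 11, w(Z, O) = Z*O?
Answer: -466198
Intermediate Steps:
w(Z, O) = O*Z
v(K) = 0 (v(K) = -K + K = 0)
j(u, Y) = -4 + u
D(o) = 7 (D(o) = 0 + (-4 + 11) = 0 + 7 = 7)
D(380) + h = 7 - 466205 = -466198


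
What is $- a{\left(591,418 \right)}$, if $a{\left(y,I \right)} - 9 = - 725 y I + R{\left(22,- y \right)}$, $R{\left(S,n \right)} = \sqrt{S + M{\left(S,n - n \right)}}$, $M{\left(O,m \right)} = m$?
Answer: $179102541 - \sqrt{22} \approx 1.791 \cdot 10^{8}$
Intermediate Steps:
$R{\left(S,n \right)} = \sqrt{S}$ ($R{\left(S,n \right)} = \sqrt{S + \left(n - n\right)} = \sqrt{S + 0} = \sqrt{S}$)
$a{\left(y,I \right)} = 9 + \sqrt{22} - 725 I y$ ($a{\left(y,I \right)} = 9 + \left(- 725 y I + \sqrt{22}\right) = 9 - \left(- \sqrt{22} + 725 I y\right) = 9 + \sqrt{22} - 725 I y$)
$- a{\left(591,418 \right)} = - (9 + \sqrt{22} - 303050 \cdot 591) = - (9 + \sqrt{22} - 179102550) = - (-179102541 + \sqrt{22}) = 179102541 - \sqrt{22}$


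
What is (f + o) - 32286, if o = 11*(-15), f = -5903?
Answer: -38354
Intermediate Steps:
o = -165
(f + o) - 32286 = (-5903 - 165) - 32286 = -6068 - 32286 = -38354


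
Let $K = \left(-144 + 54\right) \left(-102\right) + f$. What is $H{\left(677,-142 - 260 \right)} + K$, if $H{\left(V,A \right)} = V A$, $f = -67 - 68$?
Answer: $-263109$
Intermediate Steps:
$f = -135$ ($f = -67 - 68 = -135$)
$H{\left(V,A \right)} = A V$
$K = 9045$ ($K = \left(-144 + 54\right) \left(-102\right) - 135 = \left(-90\right) \left(-102\right) - 135 = 9180 - 135 = 9045$)
$H{\left(677,-142 - 260 \right)} + K = \left(-142 - 260\right) 677 + 9045 = \left(-402\right) 677 + 9045 = -272154 + 9045 = -263109$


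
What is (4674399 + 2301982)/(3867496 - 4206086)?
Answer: -6976381/338590 ≈ -20.604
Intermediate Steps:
(4674399 + 2301982)/(3867496 - 4206086) = 6976381/(-338590) = 6976381*(-1/338590) = -6976381/338590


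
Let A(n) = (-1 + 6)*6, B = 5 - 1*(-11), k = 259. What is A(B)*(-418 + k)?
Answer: -4770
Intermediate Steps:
B = 16 (B = 5 + 11 = 16)
A(n) = 30 (A(n) = 5*6 = 30)
A(B)*(-418 + k) = 30*(-418 + 259) = 30*(-159) = -4770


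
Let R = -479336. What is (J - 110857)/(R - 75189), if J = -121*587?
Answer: 181884/554525 ≈ 0.32800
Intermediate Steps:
J = -71027
(J - 110857)/(R - 75189) = (-71027 - 110857)/(-479336 - 75189) = -181884/(-554525) = -181884*(-1/554525) = 181884/554525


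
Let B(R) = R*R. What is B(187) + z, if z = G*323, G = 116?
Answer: 72437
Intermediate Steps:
B(R) = R²
z = 37468 (z = 116*323 = 37468)
B(187) + z = 187² + 37468 = 34969 + 37468 = 72437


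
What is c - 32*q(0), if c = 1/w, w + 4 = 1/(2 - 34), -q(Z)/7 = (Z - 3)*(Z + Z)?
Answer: -32/129 ≈ -0.24806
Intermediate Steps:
q(Z) = -14*Z*(-3 + Z) (q(Z) = -7*(Z - 3)*(Z + Z) = -7*(-3 + Z)*2*Z = -14*Z*(-3 + Z))
w = -129/32 (w = -4 + 1/(2 - 34) = -4 + 1/(-32) = -4 - 1/32 = -129/32 ≈ -4.0313)
c = -32/129 (c = 1/(-129/32) = -32/129 ≈ -0.24806)
c - 32*q(0) = -32/129 - 448*0*(3 - 1*0) = -32/129 - 448*0*(3 + 0) = -32/129 - 448*0*3 = -32/129 - 32*0 = -32/129 + 0 = -32/129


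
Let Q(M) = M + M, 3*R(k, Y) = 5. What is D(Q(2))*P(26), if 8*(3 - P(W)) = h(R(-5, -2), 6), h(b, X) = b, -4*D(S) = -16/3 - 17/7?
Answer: 10921/2016 ≈ 5.4172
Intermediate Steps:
R(k, Y) = 5/3 (R(k, Y) = (⅓)*5 = 5/3)
Q(M) = 2*M
D(S) = 163/84 (D(S) = -(-16/3 - 17/7)/4 = -¼*(-163/21) = 163/84)
P(W) = 67/24 (P(W) = 3 - ⅛*5/3 = 3 - 5/24 = 67/24)
D(Q(2))*P(26) = (163/84)*(67/24) = 10921/2016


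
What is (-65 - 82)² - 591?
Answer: 21018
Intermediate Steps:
(-65 - 82)² - 591 = (-147)² - 591 = 21609 - 591 = 21018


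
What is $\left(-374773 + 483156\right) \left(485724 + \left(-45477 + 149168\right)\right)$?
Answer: $63882565945$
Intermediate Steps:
$\left(-374773 + 483156\right) \left(485724 + \left(-45477 + 149168\right)\right) = 108383 \left(485724 + 103691\right) = 108383 \cdot 589415 = 63882565945$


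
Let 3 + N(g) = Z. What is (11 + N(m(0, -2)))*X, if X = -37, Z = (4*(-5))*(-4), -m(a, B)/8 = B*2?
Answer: -3256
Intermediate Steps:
m(a, B) = -16*B (m(a, B) = -8*B*2 = -16*B)
Z = 80 (Z = -20*(-4) = 80)
N(g) = 77 (N(g) = -3 + 80 = 77)
(11 + N(m(0, -2)))*X = (11 + 77)*(-37) = 88*(-37) = -3256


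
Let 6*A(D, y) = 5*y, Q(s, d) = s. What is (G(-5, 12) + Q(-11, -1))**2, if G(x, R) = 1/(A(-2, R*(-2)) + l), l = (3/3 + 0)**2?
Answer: 44100/361 ≈ 122.16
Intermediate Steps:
A(D, y) = 5*y/6 (A(D, y) = (5*y)/6 = 5*y/6)
l = 1 (l = (3*(1/3) + 0)**2 = (1 + 0)**2 = 1**2 = 1)
G(x, R) = 1/(1 - 5*R/3) (G(x, R) = 1/(5*(R*(-2))/6 + 1) = 1/(5*(-2*R)/6 + 1) = 1/(-5*R/3 + 1) = 1/(1 - 5*R/3))
(G(-5, 12) + Q(-11, -1))**2 = (3/(3 - 5*12) - 11)**2 = (3/(3 - 60) - 11)**2 = (3/(-57) - 11)**2 = (3*(-1/57) - 11)**2 = (-1/19 - 11)**2 = (-210/19)**2 = 44100/361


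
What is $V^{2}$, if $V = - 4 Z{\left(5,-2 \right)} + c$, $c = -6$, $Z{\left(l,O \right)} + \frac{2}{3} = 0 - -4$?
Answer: $\frac{3364}{9} \approx 373.78$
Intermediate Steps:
$Z{\left(l,O \right)} = \frac{10}{3}$ ($Z{\left(l,O \right)} = - \frac{2}{3} + \left(0 - -4\right) = - \frac{2}{3} + \left(0 + 4\right) = - \frac{2}{3} + 4 = \frac{10}{3}$)
$V = - \frac{58}{3}$ ($V = \left(-4\right) \frac{10}{3} - 6 = - \frac{40}{3} - 6 = - \frac{58}{3} \approx -19.333$)
$V^{2} = \left(- \frac{58}{3}\right)^{2} = \frac{3364}{9}$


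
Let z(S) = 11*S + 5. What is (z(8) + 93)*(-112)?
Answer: -20832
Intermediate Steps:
z(S) = 5 + 11*S
(z(8) + 93)*(-112) = ((5 + 11*8) + 93)*(-112) = ((5 + 88) + 93)*(-112) = (93 + 93)*(-112) = 186*(-112) = -20832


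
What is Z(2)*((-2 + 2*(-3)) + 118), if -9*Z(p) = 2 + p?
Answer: -440/9 ≈ -48.889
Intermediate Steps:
Z(p) = -2/9 - p/9 (Z(p) = -(2 + p)/9 = -2/9 - p/9)
Z(2)*((-2 + 2*(-3)) + 118) = (-2/9 - ⅑*2)*((-2 + 2*(-3)) + 118) = (-2/9 - 2/9)*((-2 - 6) + 118) = -4*(-8 + 118)/9 = -4/9*110 = -440/9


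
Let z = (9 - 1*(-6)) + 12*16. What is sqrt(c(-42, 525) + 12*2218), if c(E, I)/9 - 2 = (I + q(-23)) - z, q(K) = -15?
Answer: sqrt(29361) ≈ 171.35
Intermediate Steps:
z = 207 (z = (9 + 6) + 192 = 15 + 192 = 207)
c(E, I) = -1980 + 9*I (c(E, I) = 18 + 9*((I - 15) - 1*207) = 18 + 9*((-15 + I) - 207) = 18 + 9*(-222 + I) = 18 + (-1998 + 9*I) = -1980 + 9*I)
sqrt(c(-42, 525) + 12*2218) = sqrt((-1980 + 9*525) + 12*2218) = sqrt((-1980 + 4725) + 26616) = sqrt(2745 + 26616) = sqrt(29361)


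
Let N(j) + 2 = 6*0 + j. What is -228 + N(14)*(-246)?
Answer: -3180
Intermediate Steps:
N(j) = -2 + j (N(j) = -2 + (6*0 + j) = -2 + (0 + j) = -2 + j)
-228 + N(14)*(-246) = -228 + (-2 + 14)*(-246) = -228 + 12*(-246) = -228 - 2952 = -3180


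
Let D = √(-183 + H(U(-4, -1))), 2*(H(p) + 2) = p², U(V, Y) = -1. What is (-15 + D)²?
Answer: 81/2 - 45*I*√82 ≈ 40.5 - 407.49*I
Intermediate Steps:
H(p) = -2 + p²/2
D = 3*I*√82/2 (D = √(-183 + (-2 + (½)*(-1)²)) = √(-183 + (-2 + (½)*1)) = √(-183 + (-2 + ½)) = √(-183 - 3/2) = √(-369/2) = 3*I*√82/2 ≈ 13.583*I)
(-15 + D)² = (-15 + 3*I*√82/2)²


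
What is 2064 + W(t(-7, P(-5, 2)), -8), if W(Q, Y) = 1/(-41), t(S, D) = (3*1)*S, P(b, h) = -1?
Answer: 84623/41 ≈ 2064.0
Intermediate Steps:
t(S, D) = 3*S
W(Q, Y) = -1/41
2064 + W(t(-7, P(-5, 2)), -8) = 2064 - 1/41 = 84623/41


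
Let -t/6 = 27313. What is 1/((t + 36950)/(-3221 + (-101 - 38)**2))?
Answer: -4025/31732 ≈ -0.12684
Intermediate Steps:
t = -163878 (t = -6*27313 = -163878)
1/((t + 36950)/(-3221 + (-101 - 38)**2)) = 1/((-163878 + 36950)/(-3221 + (-101 - 38)**2)) = 1/(-126928/(-3221 + (-139)**2)) = 1/(-126928/(-3221 + 19321)) = 1/(-126928/16100) = 1/(-126928*1/16100) = 1/(-31732/4025) = -4025/31732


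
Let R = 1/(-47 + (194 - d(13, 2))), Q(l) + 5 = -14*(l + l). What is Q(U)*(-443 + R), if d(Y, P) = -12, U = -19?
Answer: -37119772/159 ≈ -2.3346e+5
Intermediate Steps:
Q(l) = -5 - 28*l (Q(l) = -5 - 14*(l + l) = -5 - 28*l)
R = 1/159 (R = 1/(-47 + (194 - 1*(-12))) = 1/(-47 + (194 + 12)) = 1/(-47 + 206) = 1/159 ≈ 0.0062893)
Q(U)*(-443 + R) = (-5 - 28*(-19))*(-443 + 1/159) = (-5 + 532)*(-70436/159) = 527*(-70436/159) = -37119772/159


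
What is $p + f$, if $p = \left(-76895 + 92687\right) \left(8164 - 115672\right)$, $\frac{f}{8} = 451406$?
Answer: $-1694155088$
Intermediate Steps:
$f = 3611248$ ($f = 8 \cdot 451406 = 3611248$)
$p = -1697766336$ ($p = 15792 \left(-107508\right) = -1697766336$)
$p + f = -1697766336 + 3611248 = -1694155088$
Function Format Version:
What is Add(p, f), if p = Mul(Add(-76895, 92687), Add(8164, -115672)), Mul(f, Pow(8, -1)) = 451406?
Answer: -1694155088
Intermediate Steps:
f = 3611248 (f = Mul(8, 451406) = 3611248)
p = -1697766336 (p = Mul(15792, -107508) = -1697766336)
Add(p, f) = Add(-1697766336, 3611248) = -1694155088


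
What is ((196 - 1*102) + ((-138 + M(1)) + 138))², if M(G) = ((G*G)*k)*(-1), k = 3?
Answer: 8281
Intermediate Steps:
M(G) = -3*G² (M(G) = ((G*G)*3)*(-1) = (G²*3)*(-1) = (3*G²)*(-1) = -3*G²)
((196 - 1*102) + ((-138 + M(1)) + 138))² = ((196 - 1*102) + ((-138 - 3*1²) + 138))² = ((196 - 102) + ((-138 - 3*1) + 138))² = (94 + ((-138 - 3) + 138))² = (94 + (-141 + 138))² = (94 - 3)² = 91² = 8281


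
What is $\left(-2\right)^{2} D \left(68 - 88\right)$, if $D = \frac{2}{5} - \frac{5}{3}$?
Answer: $\frac{304}{3} \approx 101.33$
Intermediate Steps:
$D = - \frac{19}{15}$ ($D = 2 \cdot \frac{1}{5} - \frac{5}{3} = \frac{2}{5} - \frac{5}{3} = - \frac{19}{15} \approx -1.2667$)
$\left(-2\right)^{2} D \left(68 - 88\right) = \left(-2\right)^{2} \left(- \frac{19}{15}\right) \left(68 - 88\right) = 4 \left(- \frac{19}{15}\right) \left(-20\right) = \left(- \frac{76}{15}\right) \left(-20\right) = \frac{304}{3}$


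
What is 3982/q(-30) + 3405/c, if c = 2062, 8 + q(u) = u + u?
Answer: -997418/17527 ≈ -56.908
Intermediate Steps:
q(u) = -8 + 2*u (q(u) = -8 + (u + u) = -8 + 2*u)
3982/q(-30) + 3405/c = 3982/(-8 + 2*(-30)) + 3405/2062 = 3982/(-8 - 60) + 3405*(1/2062) = 3982/(-68) + 3405/2062 = 3982*(-1/68) + 3405/2062 = -1991/34 + 3405/2062 = -997418/17527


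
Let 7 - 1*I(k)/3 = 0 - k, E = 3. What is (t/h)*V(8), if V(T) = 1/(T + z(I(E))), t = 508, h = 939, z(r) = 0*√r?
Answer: 127/1878 ≈ 0.067625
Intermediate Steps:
I(k) = 21 + 3*k (I(k) = 21 - 3*(0 - k) = 21 - (-3)*k = 21 + 3*k)
z(r) = 0
V(T) = 1/T (V(T) = 1/(T + 0) = 1/T)
(t/h)*V(8) = (508/939)/8 = (508*(1/939))*(⅛) = (508/939)*(⅛) = 127/1878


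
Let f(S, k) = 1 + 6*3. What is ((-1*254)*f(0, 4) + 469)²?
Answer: 18983449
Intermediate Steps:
f(S, k) = 19 (f(S, k) = 1 + 18 = 19)
((-1*254)*f(0, 4) + 469)² = (-1*254*19 + 469)² = (-254*19 + 469)² = (-4826 + 469)² = (-4357)² = 18983449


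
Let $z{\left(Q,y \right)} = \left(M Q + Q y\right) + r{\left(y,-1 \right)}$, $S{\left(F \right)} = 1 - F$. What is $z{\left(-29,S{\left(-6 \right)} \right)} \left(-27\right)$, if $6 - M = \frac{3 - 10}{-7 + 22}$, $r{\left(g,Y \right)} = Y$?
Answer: $\frac{52857}{5} \approx 10571.0$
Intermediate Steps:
$M = \frac{97}{15}$ ($M = 6 - \frac{3 - 10}{-7 + 22} = 6 - - \frac{7}{15} = 6 + \frac{7}{15} = \frac{97}{15} \approx 6.4667$)
$z{\left(Q,y \right)} = -1 + \frac{97 Q}{15} + Q y$ ($z{\left(Q,y \right)} = \left(\frac{97 Q}{15} + Q y\right) - 1 = -1 + \frac{97 Q}{15} + Q y$)
$z{\left(-29,S{\left(-6 \right)} \right)} \left(-27\right) = \left(-1 + \frac{97}{15} \left(-29\right) - 29 \left(1 - -6\right)\right) \left(-27\right) = \left(-1 - \frac{2813}{15} - 29 \left(1 + 6\right)\right) \left(-27\right) = \left(-1 - \frac{2813}{15} - 203\right) \left(-27\right) = \left(- \frac{5873}{15}\right) \left(-27\right) = \frac{52857}{5}$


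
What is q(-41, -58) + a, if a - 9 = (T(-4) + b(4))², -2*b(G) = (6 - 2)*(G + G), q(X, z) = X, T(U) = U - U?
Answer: 224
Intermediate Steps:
T(U) = 0
b(G) = -4*G (b(G) = -(6 - 2)*(G + G)/2 = -2*2*G = -4*G)
a = 265 (a = 9 + (0 - 4*4)² = 9 + (0 - 16)² = 9 + (-16)² = 9 + 256 = 265)
q(-41, -58) + a = -41 + 265 = 224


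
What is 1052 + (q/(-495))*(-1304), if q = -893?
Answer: -643732/495 ≈ -1300.5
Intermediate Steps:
1052 + (q/(-495))*(-1304) = 1052 - 893/(-495)*(-1304) = 1052 - 893*(-1/495)*(-1304) = 1052 + (893/495)*(-1304) = 1052 - 1164472/495 = -643732/495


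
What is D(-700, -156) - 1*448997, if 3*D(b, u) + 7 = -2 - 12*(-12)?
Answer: -448952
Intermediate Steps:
D(b, u) = 45 (D(b, u) = -7/3 + (-2 - 12*(-12))/3 = -7/3 + (-2 + 144)/3 = -7/3 + (⅓)*142 = -7/3 + 142/3 = 45)
D(-700, -156) - 1*448997 = 45 - 1*448997 = 45 - 448997 = -448952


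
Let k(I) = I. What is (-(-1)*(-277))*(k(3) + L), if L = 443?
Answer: -123542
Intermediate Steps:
(-(-1)*(-277))*(k(3) + L) = (-(-1)*(-277))*(3 + 443) = -1*277*446 = -277*446 = -123542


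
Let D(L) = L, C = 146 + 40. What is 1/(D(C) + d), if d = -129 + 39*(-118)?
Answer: -1/4545 ≈ -0.00022002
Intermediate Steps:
C = 186
d = -4731 (d = -129 - 4602 = -4731)
1/(D(C) + d) = 1/(186 - 4731) = 1/(-4545) = -1/4545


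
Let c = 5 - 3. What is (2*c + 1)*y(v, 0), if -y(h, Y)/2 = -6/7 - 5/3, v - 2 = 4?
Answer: 530/21 ≈ 25.238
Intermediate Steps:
c = 2
v = 6 (v = 2 + 4 = 6)
y(h, Y) = 106/21 (y(h, Y) = -2*(-6/7 - 5/3) = -2*(-53/21) = 106/21)
(2*c + 1)*y(v, 0) = (2*2 + 1)*(106/21) = (4 + 1)*(106/21) = 5*(106/21) = 530/21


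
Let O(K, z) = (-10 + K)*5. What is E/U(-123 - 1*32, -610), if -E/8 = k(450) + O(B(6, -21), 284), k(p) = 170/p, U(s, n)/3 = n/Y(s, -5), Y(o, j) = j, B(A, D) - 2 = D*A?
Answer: 120532/8235 ≈ 14.637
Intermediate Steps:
B(A, D) = 2 + A*D (B(A, D) = 2 + D*A = 2 + A*D)
U(s, n) = -3*n/5 (U(s, n) = 3*(n/(-5)) = 3*(n*(-1/5)) = 3*(-n/5) = -3*n/5)
O(K, z) = -50 + 5*K
E = 241064/45 (E = -8*(170/450 + (-50 + 5*(2 + 6*(-21)))) = -8*(170*(1/450) + (-50 + 5*(2 - 126))) = -8*(17/45 + (-50 + 5*(-124))) = -8*(17/45 + (-50 - 620)) = -8*(17/45 - 670) = -8*(-30133/45) = 241064/45 ≈ 5357.0)
E/U(-123 - 1*32, -610) = 241064/(45*((-3/5*(-610)))) = (241064/45)/366 = (241064/45)*(1/366) = 120532/8235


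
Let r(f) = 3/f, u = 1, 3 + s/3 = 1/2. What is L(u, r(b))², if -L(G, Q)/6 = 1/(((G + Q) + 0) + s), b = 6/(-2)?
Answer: 16/25 ≈ 0.64000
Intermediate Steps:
s = -15/2 (s = -9 + 3*(1/2) = -9 + 3*(1*(½)) = -9 + 3*(½) = -9 + 3/2 = -15/2 ≈ -7.5000)
b = -3 (b = 6*(-½) = -3)
L(G, Q) = -6/(-15/2 + G + Q) (L(G, Q) = -6/(((G + Q) + 0) - 15/2) = -6/((G + Q) - 15/2) = -6/(-15/2 + G + Q))
L(u, r(b))² = (-12/(-15 + 2*1 + 2*(3/(-3))))² = (-12/(-15 + 2 + 2*(3*(-⅓))))² = (-12/(-15 + 2 + 2*(-1)))² = (-12/(-15 + 2 - 2))² = (-12/(-15))² = (-12*(-1/15))² = (⅘)² = 16/25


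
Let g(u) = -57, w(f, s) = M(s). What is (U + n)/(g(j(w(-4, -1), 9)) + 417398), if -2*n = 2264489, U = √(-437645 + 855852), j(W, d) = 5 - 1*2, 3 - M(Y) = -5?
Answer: -2264489/834682 + √418207/417341 ≈ -2.7114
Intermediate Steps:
M(Y) = 8 (M(Y) = 3 - 1*(-5) = 3 + 5 = 8)
w(f, s) = 8
j(W, d) = 3 (j(W, d) = 5 - 2 = 3)
U = √418207 ≈ 646.69
n = -2264489/2 (n = -½*2264489 = -2264489/2 ≈ -1.1322e+6)
(U + n)/(g(j(w(-4, -1), 9)) + 417398) = (√418207 - 2264489/2)/(-57 + 417398) = (-2264489/2 + √418207)/417341 = (-2264489/2 + √418207)*(1/417341) = -2264489/834682 + √418207/417341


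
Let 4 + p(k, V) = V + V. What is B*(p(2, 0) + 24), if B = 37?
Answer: 740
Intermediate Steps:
p(k, V) = -4 + 2*V (p(k, V) = -4 + (V + V) = -4 + 2*V)
B*(p(2, 0) + 24) = 37*((-4 + 2*0) + 24) = 37*((-4 + 0) + 24) = 37*(-4 + 24) = 37*20 = 740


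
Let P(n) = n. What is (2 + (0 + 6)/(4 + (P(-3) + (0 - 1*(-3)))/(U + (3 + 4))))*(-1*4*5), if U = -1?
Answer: -70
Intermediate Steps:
(2 + (0 + 6)/(4 + (P(-3) + (0 - 1*(-3)))/(U + (3 + 4))))*(-1*4*5) = (2 + (0 + 6)/(4 + (-3 + (0 - 1*(-3)))/(-1 + (3 + 4))))*(-1*4*5) = (2 + 6/(4 + (-3 + (0 + 3))/(-1 + 7)))*(-4*5) = (2 + 6/(4 + (-3 + 3)/6))*(-20) = (2 + 6/(4 + 0*(⅙)))*(-20) = (2 + 6/(4 + 0))*(-20) = (2 + 6/4)*(-20) = (2 + 6*(¼))*(-20) = (2 + 3/2)*(-20) = (7/2)*(-20) = -70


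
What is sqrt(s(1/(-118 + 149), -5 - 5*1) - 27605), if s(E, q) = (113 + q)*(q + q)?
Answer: I*sqrt(29665) ≈ 172.24*I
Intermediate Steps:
s(E, q) = 2*q*(113 + q) (s(E, q) = (113 + q)*(2*q) = 2*q*(113 + q))
sqrt(s(1/(-118 + 149), -5 - 5*1) - 27605) = sqrt(2*(-5 - 5*1)*(113 + (-5 - 5*1)) - 27605) = sqrt(2*(-5 - 5)*(113 + (-5 - 5)) - 27605) = sqrt(2*(-10)*(113 - 10) - 27605) = sqrt(2*(-10)*103 - 27605) = sqrt(-2060 - 27605) = sqrt(-29665) = I*sqrt(29665)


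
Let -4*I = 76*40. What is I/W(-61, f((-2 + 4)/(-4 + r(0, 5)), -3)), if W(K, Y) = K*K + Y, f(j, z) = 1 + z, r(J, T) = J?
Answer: -760/3719 ≈ -0.20436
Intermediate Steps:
W(K, Y) = Y + K² (W(K, Y) = K² + Y = Y + K²)
I = -760 (I = -19*40 = -¼*3040 = -760)
I/W(-61, f((-2 + 4)/(-4 + r(0, 5)), -3)) = -760/((1 - 3) + (-61)²) = -760/(-2 + 3721) = -760/3719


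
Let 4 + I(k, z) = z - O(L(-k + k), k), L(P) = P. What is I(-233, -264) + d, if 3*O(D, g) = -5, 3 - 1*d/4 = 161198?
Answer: -1935139/3 ≈ -6.4505e+5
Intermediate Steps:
d = -644780 (d = 12 - 4*161198 = 12 - 644792 = -644780)
O(D, g) = -5/3 (O(D, g) = (1/3)*(-5) = -5/3)
I(k, z) = -7/3 + z (I(k, z) = -4 + (z - 1*(-5/3)) = -4 + (z + 5/3) = -4 + (5/3 + z) = -7/3 + z)
I(-233, -264) + d = (-7/3 - 264) - 644780 = -799/3 - 644780 = -1935139/3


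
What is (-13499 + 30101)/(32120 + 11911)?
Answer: 5534/14677 ≈ 0.37705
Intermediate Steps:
(-13499 + 30101)/(32120 + 11911) = 16602/44031 = 16602*(1/44031) = 5534/14677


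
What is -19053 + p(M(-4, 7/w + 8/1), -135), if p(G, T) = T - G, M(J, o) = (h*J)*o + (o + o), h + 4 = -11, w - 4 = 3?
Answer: -19746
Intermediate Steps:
w = 7 (w = 4 + 3 = 7)
h = -15 (h = -4 - 11 = -15)
M(J, o) = 2*o - 15*J*o (M(J, o) = (-15*J)*o + (o + o) = -15*J*o + 2*o = 2*o - 15*J*o)
-19053 + p(M(-4, 7/w + 8/1), -135) = -19053 + (-135 - (7/7 + 8/1)*(2 - 15*(-4))) = -19053 + (-135 - (7*(1/7) + 8*1)*(2 + 60)) = -19053 + (-135 - (1 + 8)*62) = -19053 + (-135 - 9*62) = -19053 + (-135 - 1*558) = -19053 + (-135 - 558) = -19053 - 693 = -19746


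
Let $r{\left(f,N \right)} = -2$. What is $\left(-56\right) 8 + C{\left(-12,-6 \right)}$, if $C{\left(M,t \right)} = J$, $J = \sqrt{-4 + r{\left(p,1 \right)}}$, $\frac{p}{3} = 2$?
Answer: $-448 + i \sqrt{6} \approx -448.0 + 2.4495 i$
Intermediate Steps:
$p = 6$ ($p = 3 \cdot 2 = 6$)
$J = i \sqrt{6}$ ($J = \sqrt{-4 - 2} = \sqrt{-6} = i \sqrt{6} \approx 2.4495 i$)
$C{\left(M,t \right)} = i \sqrt{6}$
$\left(-56\right) 8 + C{\left(-12,-6 \right)} = \left(-56\right) 8 + i \sqrt{6} = -448 + i \sqrt{6}$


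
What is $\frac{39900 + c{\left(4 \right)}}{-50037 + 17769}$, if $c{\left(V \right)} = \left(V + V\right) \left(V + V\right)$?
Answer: $- \frac{9991}{8067} \approx -1.2385$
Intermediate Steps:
$c{\left(V \right)} = 4 V^{2}$ ($c{\left(V \right)} = 2 V 2 V = 4 V^{2}$)
$\frac{39900 + c{\left(4 \right)}}{-50037 + 17769} = \frac{39900 + 4 \cdot 4^{2}}{-50037 + 17769} = \frac{39900 + 4 \cdot 16}{-32268} = \left(39900 + 64\right) \left(- \frac{1}{32268}\right) = 39964 \left(- \frac{1}{32268}\right) = - \frac{9991}{8067}$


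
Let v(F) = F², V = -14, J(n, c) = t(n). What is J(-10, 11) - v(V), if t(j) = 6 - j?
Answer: -180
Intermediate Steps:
J(n, c) = 6 - n
J(-10, 11) - v(V) = (6 - 1*(-10)) - 1*(-14)² = (6 + 10) - 1*196 = 16 - 196 = -180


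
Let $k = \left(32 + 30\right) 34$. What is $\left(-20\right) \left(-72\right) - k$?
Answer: $-668$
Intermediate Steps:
$k = 2108$ ($k = 62 \cdot 34 = 2108$)
$\left(-20\right) \left(-72\right) - k = \left(-20\right) \left(-72\right) - 2108 = 1440 - 2108 = -668$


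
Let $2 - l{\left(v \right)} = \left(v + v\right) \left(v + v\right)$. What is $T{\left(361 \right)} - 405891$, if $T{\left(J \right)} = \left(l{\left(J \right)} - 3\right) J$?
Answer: $-188589776$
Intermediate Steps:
$l{\left(v \right)} = 2 - 4 v^{2}$ ($l{\left(v \right)} = 2 - \left(v + v\right) \left(v + v\right) = 2 - 2 v 2 v = 2 - 4 v^{2}$)
$T{\left(J \right)} = J \left(-1 - 4 J^{2}\right)$ ($T{\left(J \right)} = \left(\left(2 - 4 J^{2}\right) - 3\right) J = \left(-1 - 4 J^{2}\right) J = J \left(-1 - 4 J^{2}\right)$)
$T{\left(361 \right)} - 405891 = \left(\left(-1\right) 361 - 4 \cdot 361^{3}\right) - 405891 = \left(-361 - 188183524\right) - 405891 = -188183885 - 405891 = -188589776$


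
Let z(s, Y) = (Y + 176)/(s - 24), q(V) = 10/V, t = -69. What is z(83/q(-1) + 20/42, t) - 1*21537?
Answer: -143954241/6683 ≈ -21540.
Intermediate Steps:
z(s, Y) = (176 + Y)/(-24 + s)
z(83/q(-1) + 20/42, t) - 1*21537 = (176 - 69)/(-24 + (83/((10/(-1))) + 20/42)) - 1*21537 = 107/(-24 + (83/((10*(-1))) + 20*(1/42))) - 21537 = 107/(-24 + (83/(-10) + 10/21)) - 21537 = 107/(-24 + (83*(-⅒) + 10/21)) - 21537 = 107/(-24 + (-83/10 + 10/21)) - 21537 = 107/(-24 - 1643/210) - 21537 = 107/(-6683/210) - 21537 = -210/6683*107 - 21537 = -22470/6683 - 21537 = -143954241/6683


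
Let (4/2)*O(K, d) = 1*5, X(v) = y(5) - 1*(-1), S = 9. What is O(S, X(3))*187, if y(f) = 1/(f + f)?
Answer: 935/2 ≈ 467.50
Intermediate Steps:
y(f) = 1/(2*f)
X(v) = 11/10 (X(v) = (½)/5 - 1*(-1) = (½)*(⅕) + 1 = ⅒ + 1 = 11/10)
O(K, d) = 5/2 (O(K, d) = (1*5)/2 = (½)*5 = 5/2)
O(S, X(3))*187 = (5/2)*187 = 935/2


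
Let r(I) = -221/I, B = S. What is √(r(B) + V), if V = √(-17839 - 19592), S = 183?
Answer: √(-40443 + 100467*I*√4159)/183 ≈ 9.8048 + 9.8662*I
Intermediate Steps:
B = 183
V = 3*I*√4159 (V = √(-37431) = 3*I*√4159 ≈ 193.47*I)
√(r(B) + V) = √(-221/183 + 3*I*√4159)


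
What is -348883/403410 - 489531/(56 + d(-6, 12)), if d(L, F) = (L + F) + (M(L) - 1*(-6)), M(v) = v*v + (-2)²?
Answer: -10973298893/2420460 ≈ -4533.6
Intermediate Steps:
M(v) = 4 + v² (M(v) = v² + 4 = 4 + v²)
d(L, F) = 10 + F + L + L² (d(L, F) = (L + F) + ((4 + L²) - 1*(-6)) = (F + L) + ((4 + L²) + 6) = (F + L) + (10 + L²) = 10 + F + L + L²)
-348883/403410 - 489531/(56 + d(-6, 12)) = -348883/403410 - 489531/(56 + (10 + 12 - 6 + (-6)²)) = -348883*1/403410 - 489531/(56 + (10 + 12 - 6 + 36)) = -348883/403410 - 489531/(56 + 52) = -348883/403410 - 489531/(1*108) = -348883/403410 - 489531/108 = -348883/403410 - 489531*1/108 = -348883/403410 - 163177/36 = -10973298893/2420460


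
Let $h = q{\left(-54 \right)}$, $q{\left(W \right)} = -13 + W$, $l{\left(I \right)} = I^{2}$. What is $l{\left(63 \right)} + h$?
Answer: $3902$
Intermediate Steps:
$h = -67$ ($h = -13 - 54 = -67$)
$l{\left(63 \right)} + h = 63^{2} - 67 = 3969 - 67 = 3902$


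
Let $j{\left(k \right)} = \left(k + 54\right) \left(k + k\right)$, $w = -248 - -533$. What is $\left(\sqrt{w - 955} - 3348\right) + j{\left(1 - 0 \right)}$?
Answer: $-3238 + i \sqrt{670} \approx -3238.0 + 25.884 i$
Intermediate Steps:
$w = 285$ ($w = -248 + 533 = 285$)
$j{\left(k \right)} = 2 k \left(54 + k\right)$ ($j{\left(k \right)} = \left(54 + k\right) 2 k = 2 k \left(54 + k\right)$)
$\left(\sqrt{w - 955} - 3348\right) + j{\left(1 - 0 \right)} = \left(\sqrt{285 - 955} - 3348\right) + 2 \left(1 - 0\right) \left(54 + \left(1 - 0\right)\right) = \left(\sqrt{-670} - 3348\right) + 2 \left(1 + 0\right) \left(54 + \left(1 + 0\right)\right) = \left(i \sqrt{670} - 3348\right) + 2 \cdot 1 \left(54 + 1\right) = \left(-3348 + i \sqrt{670}\right) + 2 \cdot 1 \cdot 55 = \left(-3348 + i \sqrt{670}\right) + 110 = -3238 + i \sqrt{670}$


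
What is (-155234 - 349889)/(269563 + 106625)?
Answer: -505123/376188 ≈ -1.3427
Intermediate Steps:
(-155234 - 349889)/(269563 + 106625) = -505123/376188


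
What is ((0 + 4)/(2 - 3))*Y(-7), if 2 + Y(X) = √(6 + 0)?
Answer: 8 - 4*√6 ≈ -1.7980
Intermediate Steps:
Y(X) = -2 + √6 (Y(X) = -2 + √(6 + 0) = -2 + √6)
((0 + 4)/(2 - 3))*Y(-7) = ((0 + 4)/(2 - 3))*(-2 + √6) = (4/(-1))*(-2 + √6) = (4*(-1))*(-2 + √6) = -4*(-2 + √6) = 8 - 4*√6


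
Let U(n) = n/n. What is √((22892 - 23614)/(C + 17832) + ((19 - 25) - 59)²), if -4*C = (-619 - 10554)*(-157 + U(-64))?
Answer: √81989889306695/139305 ≈ 65.000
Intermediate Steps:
U(n) = 1
C = -435747 (C = -(-619 - 10554)*(-157 + 1)/4 = -(-11173)*(-156)/4 = -¼*1742988 = -435747)
√((22892 - 23614)/(C + 17832) + ((19 - 25) - 59)²) = √((22892 - 23614)/(-435747 + 17832) + ((19 - 25) - 59)²) = √(-722/(-417915) + (-6 - 59)²) = √(-722*(-1/417915) + (-65)²) = √(722/417915 + 4225) = √(1765691597/417915) = √81989889306695/139305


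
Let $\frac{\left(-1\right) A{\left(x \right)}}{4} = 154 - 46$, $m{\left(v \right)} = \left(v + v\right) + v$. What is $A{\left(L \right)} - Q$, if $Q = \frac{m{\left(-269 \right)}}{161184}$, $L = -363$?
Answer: $- \frac{23210227}{53728} \approx -432.0$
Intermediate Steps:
$m{\left(v \right)} = 3 v$ ($m{\left(v \right)} = 2 v + v = 3 v$)
$A{\left(x \right)} = -432$ ($A{\left(x \right)} = - 4 \left(154 - 46\right) = \left(-4\right) 108 = -432$)
$Q = - \frac{269}{53728}$ ($Q = \frac{3 \left(-269\right)}{161184} = \left(-807\right) \frac{1}{161184} = - \frac{269}{53728} \approx -0.0050067$)
$A{\left(L \right)} - Q = -432 - - \frac{269}{53728} = -432 + \frac{269}{53728} = - \frac{23210227}{53728}$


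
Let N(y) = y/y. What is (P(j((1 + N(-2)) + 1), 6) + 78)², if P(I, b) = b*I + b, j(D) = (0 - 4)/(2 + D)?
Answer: 156816/25 ≈ 6272.6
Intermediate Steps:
N(y) = 1
j(D) = -4/(2 + D)
P(I, b) = b + I*b (P(I, b) = I*b + b = b + I*b)
(P(j((1 + N(-2)) + 1), 6) + 78)² = (6*(1 - 4/(2 + ((1 + 1) + 1))) + 78)² = (6*(1 - 4/(2 + (2 + 1))) + 78)² = (6*(1 - 4/(2 + 3)) + 78)² = (6*(1 - 4/5) + 78)² = (6*(1 - 4*⅕) + 78)² = (6*(1 - ⅘) + 78)² = (6*(⅕) + 78)² = (6/5 + 78)² = (396/5)² = 156816/25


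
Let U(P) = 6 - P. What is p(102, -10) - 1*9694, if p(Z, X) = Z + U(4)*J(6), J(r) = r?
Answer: -9580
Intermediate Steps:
p(Z, X) = 12 + Z (p(Z, X) = Z + (6 - 1*4)*6 = Z + (6 - 4)*6 = Z + 2*6 = Z + 12 = 12 + Z)
p(102, -10) - 1*9694 = (12 + 102) - 1*9694 = 114 - 9694 = -9580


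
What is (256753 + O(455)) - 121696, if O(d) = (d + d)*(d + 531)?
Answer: 1032317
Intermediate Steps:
O(d) = 2*d*(531 + d) (O(d) = (2*d)*(531 + d) = 2*d*(531 + d))
(256753 + O(455)) - 121696 = (256753 + 2*455*(531 + 455)) - 121696 = (256753 + 2*455*986) - 121696 = (256753 + 897260) - 121696 = 1154013 - 121696 = 1032317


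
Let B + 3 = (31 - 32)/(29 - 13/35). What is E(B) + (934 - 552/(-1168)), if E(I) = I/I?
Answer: 136579/146 ≈ 935.47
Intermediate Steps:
B = -3041/1002 (B = -3 + (31 - 32)/(29 - 13/35) = -3 - 1/(29 - 13*1/35) = -3 - 1/(29 - 13/35) = -3 - 1/1002/35 = -3 - 1*35/1002 = -3 - 35/1002 = -3041/1002 ≈ -3.0349)
E(I) = 1
E(B) + (934 - 552/(-1168)) = 1 + (934 - 552/(-1168)) = 1 + (934 - 552*(-1/1168)) = 1 + (934 + 69/146) = 1 + 136433/146 = 136579/146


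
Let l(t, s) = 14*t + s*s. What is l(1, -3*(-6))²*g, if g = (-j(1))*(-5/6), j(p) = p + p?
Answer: 571220/3 ≈ 1.9041e+5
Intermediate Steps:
l(t, s) = s² + 14*t (l(t, s) = 14*t + s² = s² + 14*t)
j(p) = 2*p
g = 5/3 (g = (-2)*(-5/6) = (-1*2)*(-5*⅙) = -2*(-⅚) = 5/3 ≈ 1.6667)
l(1, -3*(-6))²*g = ((-3*(-6))² + 14*1)²*(5/3) = (18² + 14)²*(5/3) = (324 + 14)²*(5/3) = 338²*(5/3) = 114244*(5/3) = 571220/3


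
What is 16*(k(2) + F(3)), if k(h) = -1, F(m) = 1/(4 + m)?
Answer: -96/7 ≈ -13.714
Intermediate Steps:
16*(k(2) + F(3)) = 16*(-1 + 1/(4 + 3)) = 16*(-1 + 1/7) = 16*(-1 + ⅐) = 16*(-6/7) = -96/7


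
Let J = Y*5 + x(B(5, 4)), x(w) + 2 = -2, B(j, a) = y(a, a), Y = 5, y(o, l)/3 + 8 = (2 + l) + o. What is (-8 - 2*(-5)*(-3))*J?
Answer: -798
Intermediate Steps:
y(o, l) = -18 + 3*l + 3*o (y(o, l) = -24 + 3*((2 + l) + o) = -24 + 3*(2 + l + o) = -24 + (6 + 3*l + 3*o) = -18 + 3*l + 3*o)
B(j, a) = -18 + 6*a (B(j, a) = -18 + 3*a + 3*a = -18 + 6*a)
x(w) = -4 (x(w) = -2 - 2 = -4)
J = 21 (J = 5*5 - 4 = 25 - 4 = 21)
(-8 - 2*(-5)*(-3))*J = (-8 - 2*(-5)*(-3))*21 = (-8 + 10*(-3))*21 = (-8 - 30)*21 = -38*21 = -798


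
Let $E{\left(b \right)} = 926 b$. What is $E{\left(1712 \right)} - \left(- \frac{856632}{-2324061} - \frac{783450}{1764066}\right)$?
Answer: $\frac{361080982147384825}{227766499557} \approx 1.5853 \cdot 10^{6}$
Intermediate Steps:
$E{\left(1712 \right)} - \left(- \frac{856632}{-2324061} - \frac{783450}{1764066}\right) = 926 \cdot 1712 - \left(- \frac{856632}{-2324061} - \frac{783450}{1764066}\right) = 1585312 - \left(\left(-856632\right) \left(- \frac{1}{2324061}\right) - \frac{130575}{294011}\right) = 1585312 - \left(\frac{285544}{774687} - \frac{130575}{294011}\right) = 1585312 - - \frac{17201678041}{227766499557} = 1585312 + \frac{17201678041}{227766499557} = \frac{361080982147384825}{227766499557}$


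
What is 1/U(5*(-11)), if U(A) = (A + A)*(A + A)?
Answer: 1/12100 ≈ 8.2645e-5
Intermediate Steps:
U(A) = 4*A**2 (U(A) = (2*A)*(2*A) = 4*A**2)
1/U(5*(-11)) = 1/(4*(5*(-11))**2) = 1/(4*(-55)**2) = 1/(4*3025) = 1/12100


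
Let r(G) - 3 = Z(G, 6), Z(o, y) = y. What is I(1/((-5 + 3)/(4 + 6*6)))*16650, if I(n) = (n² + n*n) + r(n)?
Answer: 13469850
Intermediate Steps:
r(G) = 9 (r(G) = 3 + 6 = 9)
I(n) = 9 + 2*n² (I(n) = (n² + n*n) + 9 = (n² + n²) + 9 = 2*n² + 9 = 9 + 2*n²)
I(1/((-5 + 3)/(4 + 6*6)))*16650 = (9 + 2*(1/((-5 + 3)/(4 + 6*6)))²)*16650 = (9 + 2*(1/(-2/(4 + 36)))²)*16650 = (9 + 2*(1/(-2/40))²)*16650 = (9 + 2*(1/(-2*1/40))²)*16650 = (9 + 2*(1/(-1/20))²)*16650 = (9 + 2*(-20)²)*16650 = (9 + 2*400)*16650 = (9 + 800)*16650 = 809*16650 = 13469850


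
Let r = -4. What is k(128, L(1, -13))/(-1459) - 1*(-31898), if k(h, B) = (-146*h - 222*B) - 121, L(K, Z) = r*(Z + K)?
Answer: 46568647/1459 ≈ 31918.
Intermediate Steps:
L(K, Z) = -4*K - 4*Z (L(K, Z) = -4*(Z + K) = -4*(K + Z) = -4*K - 4*Z)
k(h, B) = -121 - 222*B - 146*h (k(h, B) = (-222*B - 146*h) - 121 = -121 - 222*B - 146*h)
k(128, L(1, -13))/(-1459) - 1*(-31898) = (-121 - 222*(-4*1 - 4*(-13)) - 146*128)/(-1459) - 1*(-31898) = (-121 - 222*(-4 + 52) - 18688)*(-1/1459) + 31898 = (-121 - 222*48 - 18688)*(-1/1459) + 31898 = (-121 - 10656 - 18688)*(-1/1459) + 31898 = -29465*(-1/1459) + 31898 = 29465/1459 + 31898 = 46568647/1459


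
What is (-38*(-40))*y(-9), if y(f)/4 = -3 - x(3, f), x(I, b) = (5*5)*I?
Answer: -474240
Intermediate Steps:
x(I, b) = 25*I
y(f) = -312 (y(f) = 4*(-3 - 25*3) = 4*(-3 - 1*75) = 4*(-3 - 75) = 4*(-78) = -312)
(-38*(-40))*y(-9) = -38*(-40)*(-312) = 1520*(-312) = -474240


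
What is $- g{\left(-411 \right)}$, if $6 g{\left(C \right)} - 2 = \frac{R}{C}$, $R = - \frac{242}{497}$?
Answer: $- \frac{204388}{612801} \approx -0.33353$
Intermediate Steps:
$R = - \frac{242}{497}$ ($R = \left(-242\right) \frac{1}{497} = - \frac{242}{497} \approx -0.48692$)
$g{\left(C \right)} = \frac{1}{3} - \frac{121}{1491 C}$ ($g{\left(C \right)} = \frac{1}{3} + \frac{\left(- \frac{242}{497}\right) \frac{1}{C}}{6} = \frac{1}{3} - \frac{121}{1491 C}$)
$- g{\left(-411 \right)} = - \frac{-121 + 497 \left(-411\right)}{1491 \left(-411\right)} = - \frac{\left(-1\right) \left(-121 - 204267\right)}{1491 \cdot 411} = - \frac{\left(-1\right) \left(-204388\right)}{1491 \cdot 411} = \left(-1\right) \frac{204388}{612801} = - \frac{204388}{612801}$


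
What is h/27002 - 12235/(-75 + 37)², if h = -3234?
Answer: -167519683/19495444 ≈ -8.5928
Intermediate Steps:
h/27002 - 12235/(-75 + 37)² = -3234/27002 - 12235/(-75 + 37)² = -3234*1/27002 - 12235/((-38)²) = -1617/13501 - 12235/1444 = -167519683/19495444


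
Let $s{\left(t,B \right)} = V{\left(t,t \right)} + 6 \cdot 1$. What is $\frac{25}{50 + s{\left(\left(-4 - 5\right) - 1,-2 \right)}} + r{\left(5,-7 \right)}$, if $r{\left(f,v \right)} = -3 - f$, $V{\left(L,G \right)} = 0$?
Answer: $- \frac{423}{56} \approx -7.5536$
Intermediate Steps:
$s{\left(t,B \right)} = 6$ ($s{\left(t,B \right)} = 0 + 6 \cdot 1 = 0 + 6 = 6$)
$\frac{25}{50 + s{\left(\left(-4 - 5\right) - 1,-2 \right)}} + r{\left(5,-7 \right)} = \frac{25}{50 + 6} - 8 = \frac{25}{56} - 8 = - \frac{423}{56}$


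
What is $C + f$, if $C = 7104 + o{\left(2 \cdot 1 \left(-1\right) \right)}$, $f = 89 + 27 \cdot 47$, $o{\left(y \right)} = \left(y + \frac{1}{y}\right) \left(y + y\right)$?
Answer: $8472$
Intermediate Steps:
$o{\left(y \right)} = 2 y \left(y + \frac{1}{y}\right)$ ($o{\left(y \right)} = \left(y + \frac{1}{y}\right) 2 y = 2 y \left(y + \frac{1}{y}\right)$)
$f = 1358$ ($f = 89 + 1269 = 1358$)
$C = 7114$ ($C = 7104 + \left(2 + 2 \left(2 \cdot 1 \left(-1\right)\right)^{2}\right) = 7104 + \left(2 + 2 \left(2 \left(-1\right)\right)^{2}\right) = 7104 + \left(2 + 2 \left(-2\right)^{2}\right) = 7104 + \left(2 + 2 \cdot 4\right) = 7104 + \left(2 + 8\right) = 7104 + 10 = 7114$)
$C + f = 7114 + 1358 = 8472$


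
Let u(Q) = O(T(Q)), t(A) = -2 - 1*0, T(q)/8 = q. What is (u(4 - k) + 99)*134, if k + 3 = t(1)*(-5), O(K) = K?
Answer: 10050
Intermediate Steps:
T(q) = 8*q
t(A) = -2 (t(A) = -2 + 0 = -2)
k = 7 (k = -3 - 2*(-5) = -3 + 10 = 7)
u(Q) = 8*Q
(u(4 - k) + 99)*134 = (8*(4 - 1*7) + 99)*134 = (8*(4 - 7) + 99)*134 = (8*(-3) + 99)*134 = (-24 + 99)*134 = 75*134 = 10050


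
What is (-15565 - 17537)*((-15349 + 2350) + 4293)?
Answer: 288186012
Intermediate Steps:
(-15565 - 17537)*((-15349 + 2350) + 4293) = -33102*(-12999 + 4293) = -33102*(-8706) = 288186012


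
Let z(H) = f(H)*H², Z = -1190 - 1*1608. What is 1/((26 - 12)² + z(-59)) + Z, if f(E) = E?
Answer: -574102035/205183 ≈ -2798.0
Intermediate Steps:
Z = -2798 (Z = -1190 - 1608 = -2798)
z(H) = H³ (z(H) = H*H² = H³)
1/((26 - 12)² + z(-59)) + Z = 1/((26 - 12)² + (-59)³) - 2798 = 1/(14² - 205379) - 2798 = 1/(196 - 205379) - 2798 = 1/(-205183) - 2798 = -1/205183 - 2798 = -574102035/205183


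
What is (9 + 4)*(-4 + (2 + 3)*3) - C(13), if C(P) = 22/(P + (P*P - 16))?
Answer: 11858/83 ≈ 142.87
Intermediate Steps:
C(P) = 22/(-16 + P + P**2) (C(P) = 22/(P + (P**2 - 16)) = 22/(P + (-16 + P**2)) = 22/(-16 + P + P**2))
(9 + 4)*(-4 + (2 + 3)*3) - C(13) = (9 + 4)*(-4 + (2 + 3)*3) - 22/(-16 + 13 + 13**2) = 13*(-4 + 5*3) - 22/(-16 + 13 + 169) = 13*(-4 + 15) - 22/166 = 13*11 - 22/166 = 143 - 1*11/83 = 143 - 11/83 = 11858/83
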